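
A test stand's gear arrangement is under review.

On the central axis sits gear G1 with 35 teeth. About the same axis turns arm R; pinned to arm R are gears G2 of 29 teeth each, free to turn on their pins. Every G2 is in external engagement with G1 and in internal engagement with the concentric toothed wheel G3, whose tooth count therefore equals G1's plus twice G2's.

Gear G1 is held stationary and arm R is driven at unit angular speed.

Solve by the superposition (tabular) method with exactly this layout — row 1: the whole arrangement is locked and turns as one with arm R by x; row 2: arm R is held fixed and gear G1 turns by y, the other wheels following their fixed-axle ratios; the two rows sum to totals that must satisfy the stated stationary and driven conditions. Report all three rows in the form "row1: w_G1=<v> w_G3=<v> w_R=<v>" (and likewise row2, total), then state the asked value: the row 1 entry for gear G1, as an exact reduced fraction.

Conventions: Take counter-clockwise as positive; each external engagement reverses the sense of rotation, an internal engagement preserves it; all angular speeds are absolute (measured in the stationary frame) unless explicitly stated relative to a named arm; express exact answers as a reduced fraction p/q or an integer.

row1: w_G1=1 w_G3=1 w_R=1
row2: w_G1=-1 w_G3=35/93 w_R=0
total: w_G1=0 w_G3=128/93 w_R=1
asked value: 1

topology: planetary set — G1 35T / G2 29T / G3 93T, arm = carrier (Willis)
row 1 (train locked, turned with arm): all members turn x
row 2 (arm held, sun turns y): ω_ring = −(35/93)·y, ω_arm = 0
boundary: total ω_sun = x + y = 0 and total ω_arm = x = 1  ⇒  y = -1, x = 1
row 2 ring = −(35/93)·(-1) = 35/93
totals (row 1 + row 2): sun 1 + (-1) = 0, ring 1 + 35/93 = 128/93, arm 1 + 0 = 1
asked cell (row1, sun) = 1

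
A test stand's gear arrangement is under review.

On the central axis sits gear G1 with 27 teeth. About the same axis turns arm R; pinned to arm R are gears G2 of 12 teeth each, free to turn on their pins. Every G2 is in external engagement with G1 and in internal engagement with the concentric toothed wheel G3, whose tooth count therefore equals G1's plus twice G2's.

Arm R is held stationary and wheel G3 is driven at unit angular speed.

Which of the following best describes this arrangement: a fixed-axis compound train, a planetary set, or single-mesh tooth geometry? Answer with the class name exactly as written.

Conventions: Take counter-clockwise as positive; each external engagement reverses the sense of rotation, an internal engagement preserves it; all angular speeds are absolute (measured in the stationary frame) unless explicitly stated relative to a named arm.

recognized (axles ride arm R): planetary set, 27/12/51 teeth
classification: planetary set

planetary set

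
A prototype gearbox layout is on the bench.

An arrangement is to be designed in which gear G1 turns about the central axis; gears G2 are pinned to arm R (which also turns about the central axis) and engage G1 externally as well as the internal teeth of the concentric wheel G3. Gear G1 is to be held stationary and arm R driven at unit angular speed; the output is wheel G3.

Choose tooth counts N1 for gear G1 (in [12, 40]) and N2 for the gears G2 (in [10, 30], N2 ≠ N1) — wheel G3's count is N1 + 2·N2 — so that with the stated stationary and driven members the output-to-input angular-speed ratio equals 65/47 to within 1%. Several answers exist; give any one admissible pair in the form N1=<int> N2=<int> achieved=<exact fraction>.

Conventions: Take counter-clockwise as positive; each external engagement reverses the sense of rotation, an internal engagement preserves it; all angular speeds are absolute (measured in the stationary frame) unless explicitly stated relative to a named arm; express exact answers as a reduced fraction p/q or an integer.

class = planetary set [ratio 65/47 wanted; Willis about the carrier]
Willis with ω_sun = 0: ω_ring/ω_arm = (N1+N3)/N3; set equal to 65/47  ⇒  N3/N1 = 1/(65/47 − 1) = 47/18
N3 = N1 + 2·N2  ⇒  N2/N1 = (N3/N1 − 1)/2 = (47/18 − 1)/2 = 29/36
smallest multiple with N1 ≥ 12 and N2 ≥ 10: k = 1  ⇒  N1 = 1·36 = 36, N2 = 1·29 = 29 (N1 ≤ 40, N2 ≤ 30, N2 ≠ N1 ✓), N3 = 36 + 2·29 = 94
check: (N1+N3)/N3 with N1 = 36, N3 = 94 gives 65/47; |achieved − target| = 0 ≤ 13/940 ✓

N1=36 N2=29 achieved=65/47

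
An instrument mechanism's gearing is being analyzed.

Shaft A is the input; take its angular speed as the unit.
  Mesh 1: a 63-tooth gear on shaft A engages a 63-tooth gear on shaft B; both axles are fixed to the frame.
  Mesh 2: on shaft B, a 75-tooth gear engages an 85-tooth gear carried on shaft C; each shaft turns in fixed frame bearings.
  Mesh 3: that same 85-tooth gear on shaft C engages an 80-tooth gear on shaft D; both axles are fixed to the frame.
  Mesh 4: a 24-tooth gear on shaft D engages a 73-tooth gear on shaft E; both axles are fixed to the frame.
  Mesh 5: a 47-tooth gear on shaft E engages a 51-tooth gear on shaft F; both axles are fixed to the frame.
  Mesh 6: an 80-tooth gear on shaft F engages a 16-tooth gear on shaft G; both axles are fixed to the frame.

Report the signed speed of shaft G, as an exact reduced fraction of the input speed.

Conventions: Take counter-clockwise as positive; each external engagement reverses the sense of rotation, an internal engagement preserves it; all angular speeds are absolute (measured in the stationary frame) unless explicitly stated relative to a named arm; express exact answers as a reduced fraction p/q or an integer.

6-mesh fixed-axis compound train (all bearings frame-fixed)
mesh 1 [63T→63T]: |ω|/ω_in = 1×63/63 = 1, sense flips to −
mesh 2 [75T→85T]: |ω|/ω_in = 1×75/85 = 15/17, sense flips to +
mesh 3 [85T→80T]: |ω|/ω_in = (15/17)×85/80 = 15/16, sense flips to −
mesh 4 [24T→73T]: |ω|/ω_in = (15/16)×24/73 = 45/146, sense flips to +
mesh 5 [47T→51T]: |ω|/ω_in = (45/146)×47/51 = 705/2482, sense flips to −
mesh 6 [80T→16T]: |ω|/ω_in = (705/2482)×80/16 = 3525/2482, sense flips to +
signed output speed (× input speed) = 3525/2482

3525/2482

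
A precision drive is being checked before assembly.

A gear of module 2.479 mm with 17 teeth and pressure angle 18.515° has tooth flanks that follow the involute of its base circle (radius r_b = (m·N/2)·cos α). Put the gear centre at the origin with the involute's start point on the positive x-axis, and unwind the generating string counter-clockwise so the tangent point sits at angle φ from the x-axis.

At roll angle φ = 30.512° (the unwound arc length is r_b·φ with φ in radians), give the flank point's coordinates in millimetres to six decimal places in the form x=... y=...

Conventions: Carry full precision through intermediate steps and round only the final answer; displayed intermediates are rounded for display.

x=22.616341 y=0.977620

single-mesh involute tooth geometry (17T wheel at module 2.479)
pitch radius r_p = m·N/2 = 2.479·17/2 = 21.071500
base radius r_b = r_p·cos α = 21.071500·cos 18.515° = 19.980851
roll angle φ = 30.512° = 0.53253486 rad
x = r_b·(cos φ + φ·sin φ) = 22.616341
y = r_b·(sin φ − φ·cos φ) = 0.977620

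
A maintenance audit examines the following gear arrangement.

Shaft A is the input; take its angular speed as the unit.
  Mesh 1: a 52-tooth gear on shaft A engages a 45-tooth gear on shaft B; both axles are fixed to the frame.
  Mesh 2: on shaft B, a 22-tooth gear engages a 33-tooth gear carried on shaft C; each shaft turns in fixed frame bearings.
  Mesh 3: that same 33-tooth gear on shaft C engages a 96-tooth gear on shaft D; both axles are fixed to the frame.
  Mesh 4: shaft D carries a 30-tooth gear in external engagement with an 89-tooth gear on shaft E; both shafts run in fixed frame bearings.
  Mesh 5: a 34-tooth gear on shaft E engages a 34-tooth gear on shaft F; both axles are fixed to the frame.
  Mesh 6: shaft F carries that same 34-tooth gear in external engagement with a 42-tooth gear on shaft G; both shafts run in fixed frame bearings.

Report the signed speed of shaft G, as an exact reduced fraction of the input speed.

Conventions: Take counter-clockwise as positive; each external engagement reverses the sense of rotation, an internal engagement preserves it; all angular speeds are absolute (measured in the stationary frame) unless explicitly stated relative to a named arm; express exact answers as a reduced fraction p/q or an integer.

2431/33642

6-mesh fixed-axis compound train (all bearings frame-fixed)
mesh 1 [52T→45T]: |ω|/ω_in = 1×52/45 = 52/45, sense flips to −
mesh 2 [22T→33T]: |ω|/ω_in = (52/45)×22/33 = 104/135, sense flips to +
mesh 3 [33T→96T]: |ω|/ω_in = (104/135)×33/96 = 143/540, sense flips to −
mesh 4 [30T→89T]: |ω|/ω_in = (143/540)×30/89 = 143/1602, sense flips to +
mesh 5 [34T→34T]: |ω|/ω_in = (143/1602)×34/34 = 143/1602, sense flips to −
mesh 6 [34T→42T]: |ω|/ω_in = (143/1602)×34/42 = 2431/33642, sense flips to +
signed output speed (× input speed) = 2431/33642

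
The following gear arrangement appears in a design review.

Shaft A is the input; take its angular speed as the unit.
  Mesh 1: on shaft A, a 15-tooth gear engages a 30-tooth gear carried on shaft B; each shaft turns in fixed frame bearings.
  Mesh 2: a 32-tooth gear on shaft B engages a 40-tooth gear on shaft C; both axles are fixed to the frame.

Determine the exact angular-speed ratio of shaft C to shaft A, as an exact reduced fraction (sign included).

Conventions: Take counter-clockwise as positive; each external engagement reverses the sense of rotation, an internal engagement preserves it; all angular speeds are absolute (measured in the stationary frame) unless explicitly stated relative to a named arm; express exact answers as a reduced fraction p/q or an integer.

class = fixed-axis compound train [2 meshes; 2 ratios multiply, 2 sense flips]
mesh 1 [15T→30T]: running ratio 1/2, sense −
mesh 2 [32T→40T]: running ratio 2/5, sense +
ω_out/ω_in = 2/5

2/5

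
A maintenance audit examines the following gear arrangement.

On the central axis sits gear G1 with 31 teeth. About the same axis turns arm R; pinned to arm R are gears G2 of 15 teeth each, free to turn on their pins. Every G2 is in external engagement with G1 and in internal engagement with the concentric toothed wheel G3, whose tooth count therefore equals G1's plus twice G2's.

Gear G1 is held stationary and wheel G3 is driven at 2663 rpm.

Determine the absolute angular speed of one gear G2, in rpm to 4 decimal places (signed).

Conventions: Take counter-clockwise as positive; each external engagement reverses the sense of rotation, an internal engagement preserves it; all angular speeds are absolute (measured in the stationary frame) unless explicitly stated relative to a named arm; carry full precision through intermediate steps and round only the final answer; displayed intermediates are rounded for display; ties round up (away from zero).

class = planetary set [G3 = 31+2·15 = 61; Willis about the carrier]
normalise by the input: solve with ω_ring = 1, then scale by 2663 rpm
ring teeth: 31 + 2·15 = 61
31(ω_sun−ω_arm) = −61(ω_ring−ω_arm),  ω_sun = 0, ω_ring = 1
31(0−ω_arm) = −61(1−ω_arm)  ⇒  92·ω_arm = 61  ⇒  ω_arm = 61/92
sun–planet mesh: 31·(0−61/92) = −15·(ω_p−ω_arm)  ⇒  ω_p−ω_arm = 1891/1380
ω_p = 61/92 + 1891/1380 = 61/30
scale: ω_p = 61/30 × 2663 rpm = +5414.7667 rpm

+5414.7667 rpm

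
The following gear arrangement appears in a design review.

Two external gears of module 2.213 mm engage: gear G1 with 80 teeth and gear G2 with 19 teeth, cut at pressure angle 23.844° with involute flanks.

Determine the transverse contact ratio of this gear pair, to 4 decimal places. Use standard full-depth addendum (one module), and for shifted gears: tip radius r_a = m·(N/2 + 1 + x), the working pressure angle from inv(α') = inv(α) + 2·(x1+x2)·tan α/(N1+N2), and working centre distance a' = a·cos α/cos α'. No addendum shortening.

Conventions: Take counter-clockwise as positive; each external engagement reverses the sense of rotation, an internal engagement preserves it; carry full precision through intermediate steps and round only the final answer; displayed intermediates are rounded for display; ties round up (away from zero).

1.5279

class = single-mesh tooth geometry [involute pair 80T × 19T, m = 2.213]
base radii: r_b1 = 80.964774, r_b2 = 19.229134
tip radii: r_a1 = 90.733000, r_a2 = 23.236500
no profile shift: α' = α, a' = a
action lengths: √(r_a1²−r_b1²) = 40.953422, √(r_a2²−r_b2²) = 13.045127
base pitch p_b = π·m·cos α = 6.358958
CR = (40.953422 + 13.045127 − 109.543500·sin 23.84400°)/6.358958 = 1.527896
contact ratio ≈ 1.5279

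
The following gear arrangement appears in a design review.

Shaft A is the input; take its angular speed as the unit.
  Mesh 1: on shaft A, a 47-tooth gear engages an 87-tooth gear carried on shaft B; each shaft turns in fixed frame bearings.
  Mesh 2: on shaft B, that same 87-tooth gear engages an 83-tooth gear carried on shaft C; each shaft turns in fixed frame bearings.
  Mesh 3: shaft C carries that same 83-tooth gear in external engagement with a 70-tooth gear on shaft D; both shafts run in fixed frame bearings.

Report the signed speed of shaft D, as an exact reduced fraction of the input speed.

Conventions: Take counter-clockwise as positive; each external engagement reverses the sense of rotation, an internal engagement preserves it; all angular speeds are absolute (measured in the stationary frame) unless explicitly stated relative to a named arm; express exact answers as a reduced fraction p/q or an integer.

3-mesh fixed-axis compound train (all bearings frame-fixed)
mesh 1 [47T→87T]: |ω|/ω_in = 1×47/87 = 47/87, sense flips to −
mesh 2 [87T→83T]: |ω|/ω_in = (47/87)×87/83 = 47/83, sense flips to +
mesh 3 [83T→70T]: |ω|/ω_in = (47/83)×83/70 = 47/70, sense flips to −
signed output speed (× input speed) = -47/70

-47/70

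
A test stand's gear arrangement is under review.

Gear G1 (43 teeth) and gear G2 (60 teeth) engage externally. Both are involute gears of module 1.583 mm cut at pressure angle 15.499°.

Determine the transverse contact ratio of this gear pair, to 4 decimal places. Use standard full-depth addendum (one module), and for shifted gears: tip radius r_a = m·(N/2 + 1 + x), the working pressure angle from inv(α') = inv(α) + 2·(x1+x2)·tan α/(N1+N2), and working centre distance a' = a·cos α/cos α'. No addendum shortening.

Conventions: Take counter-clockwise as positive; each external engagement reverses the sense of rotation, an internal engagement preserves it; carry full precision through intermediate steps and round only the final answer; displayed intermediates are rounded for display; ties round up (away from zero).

topology: single-mesh involute geometry — m = 1.583, 43T/60T pair
base radii: r_b1 = 32.796839, r_b2 = 45.763032
tip radii: r_a1 = 35.617500, r_a2 = 49.073000
no profile shift: α' = α, a' = a
action lengths: √(r_a1²−r_b1²) = 13.891495, √(r_a2²−r_b2²) = 17.717343
base pitch p_b = π·m·cos α = 4.792293
CR = (13.891495 + 17.717343 − 81.524500·sin 15.49900°)/4.792293 = 2.049903
contact ratio ≈ 2.0499

2.0499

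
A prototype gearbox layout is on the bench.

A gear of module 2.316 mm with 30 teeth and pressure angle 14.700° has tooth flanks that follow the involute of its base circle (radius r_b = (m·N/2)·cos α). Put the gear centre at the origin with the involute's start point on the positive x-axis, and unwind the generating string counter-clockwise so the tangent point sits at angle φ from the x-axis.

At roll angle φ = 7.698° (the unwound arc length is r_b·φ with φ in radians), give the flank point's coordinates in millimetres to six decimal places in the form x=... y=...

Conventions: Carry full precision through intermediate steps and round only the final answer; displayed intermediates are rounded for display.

single-mesh involute tooth geometry (30T wheel at module 2.316)
pitch radius r_p = m·N/2 = 2.316·30/2 = 34.740000
base radius r_b = r_p·cos α = 34.740000·cos 14.700° = 33.602882
roll angle φ = 7.698° = 0.13435545 rad
x = r_b·(cos φ + φ·sin φ) = 33.904804
y = r_b·(sin φ − φ·cos φ) = 0.027117

x=33.904804 y=0.027117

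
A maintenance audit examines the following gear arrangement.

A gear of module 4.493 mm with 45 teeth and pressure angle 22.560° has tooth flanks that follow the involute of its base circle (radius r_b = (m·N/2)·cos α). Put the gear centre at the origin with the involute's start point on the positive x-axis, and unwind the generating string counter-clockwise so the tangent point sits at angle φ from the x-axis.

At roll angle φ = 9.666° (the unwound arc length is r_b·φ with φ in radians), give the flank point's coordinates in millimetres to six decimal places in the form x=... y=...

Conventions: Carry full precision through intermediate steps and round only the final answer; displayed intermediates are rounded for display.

topology: single-mesh involute geometry — m = 4.493, N = 45
pitch radius r_p = m·N/2 = 4.493·45/2 = 101.092500
base radius r_b = r_p·cos α = 101.092500·cos 22.560° = 93.356728
roll angle φ = 9.666° = 0.16870353 rad
x = r_b·(cos φ + φ·sin φ) = 94.675798
y = r_b·(sin φ − φ·cos φ) = 0.148991

x=94.675798 y=0.148991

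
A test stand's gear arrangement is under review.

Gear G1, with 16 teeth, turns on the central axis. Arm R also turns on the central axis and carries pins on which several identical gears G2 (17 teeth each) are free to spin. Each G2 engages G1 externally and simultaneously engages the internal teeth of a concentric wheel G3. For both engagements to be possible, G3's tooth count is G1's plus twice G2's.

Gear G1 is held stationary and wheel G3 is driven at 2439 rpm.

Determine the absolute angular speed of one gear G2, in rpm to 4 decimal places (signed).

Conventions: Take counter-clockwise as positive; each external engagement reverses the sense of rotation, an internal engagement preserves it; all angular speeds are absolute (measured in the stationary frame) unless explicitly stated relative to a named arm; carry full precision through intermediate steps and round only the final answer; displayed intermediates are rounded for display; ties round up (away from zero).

class = planetary set [G3 = 16+2·17 = 50; Willis about the carrier]
normalise by the input: solve with ω_ring = 1, then scale by 2439 rpm
ring teeth: 16 + 2·17 = 50
16(ω_sun−ω_arm) = −50(ω_ring−ω_arm),  ω_sun = 0, ω_ring = 1
16(0−ω_arm) = −50(1−ω_arm)  ⇒  66·ω_arm = 50  ⇒  ω_arm = 25/33
sun–planet mesh: 16·(0−25/33) = −17·(ω_p−ω_arm)  ⇒  ω_p−ω_arm = 400/561
ω_p = 25/33 + 400/561 = 25/17
scale: ω_p = 25/17 × 2439 rpm = +3586.7647 rpm

+3586.7647 rpm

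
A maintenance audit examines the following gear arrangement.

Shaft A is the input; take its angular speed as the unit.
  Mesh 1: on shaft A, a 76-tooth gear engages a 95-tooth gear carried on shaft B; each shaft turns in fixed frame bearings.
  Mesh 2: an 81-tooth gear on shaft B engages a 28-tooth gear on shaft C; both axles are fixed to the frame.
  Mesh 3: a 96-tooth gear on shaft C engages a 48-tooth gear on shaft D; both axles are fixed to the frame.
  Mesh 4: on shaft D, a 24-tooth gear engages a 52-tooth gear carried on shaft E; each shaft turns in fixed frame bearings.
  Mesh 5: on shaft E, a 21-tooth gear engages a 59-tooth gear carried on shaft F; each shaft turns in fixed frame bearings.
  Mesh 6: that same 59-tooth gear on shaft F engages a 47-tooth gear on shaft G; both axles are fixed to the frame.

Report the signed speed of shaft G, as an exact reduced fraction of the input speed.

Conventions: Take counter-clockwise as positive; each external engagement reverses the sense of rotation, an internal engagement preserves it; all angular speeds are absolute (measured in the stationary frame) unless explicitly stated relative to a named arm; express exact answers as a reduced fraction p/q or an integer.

2916/3055

6-mesh fixed-axis compound train (all bearings frame-fixed)
mesh 1 [76T→95T]: |ω|/ω_in = 1×76/95 = 4/5, sense flips to −
mesh 2 [81T→28T]: |ω|/ω_in = (4/5)×81/28 = 81/35, sense flips to +
mesh 3 [96T→48T]: |ω|/ω_in = (81/35)×96/48 = 162/35, sense flips to −
mesh 4 [24T→52T]: |ω|/ω_in = (162/35)×24/52 = 972/455, sense flips to +
mesh 5 [21T→59T]: |ω|/ω_in = (972/455)×21/59 = 2916/3835, sense flips to −
mesh 6 [59T→47T]: |ω|/ω_in = (2916/3835)×59/47 = 2916/3055, sense flips to +
signed output speed (× input speed) = 2916/3055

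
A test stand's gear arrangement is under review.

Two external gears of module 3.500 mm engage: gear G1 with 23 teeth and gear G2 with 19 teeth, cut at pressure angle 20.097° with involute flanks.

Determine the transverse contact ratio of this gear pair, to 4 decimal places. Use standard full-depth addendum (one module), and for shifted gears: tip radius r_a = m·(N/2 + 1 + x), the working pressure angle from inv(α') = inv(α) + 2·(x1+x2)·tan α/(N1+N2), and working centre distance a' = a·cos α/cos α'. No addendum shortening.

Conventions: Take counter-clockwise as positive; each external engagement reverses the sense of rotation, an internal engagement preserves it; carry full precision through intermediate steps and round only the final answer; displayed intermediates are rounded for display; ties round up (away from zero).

1.5642

class = single-mesh tooth geometry [involute pair 23T × 19T, m = 3.500]
base radii: r_b1 = 37.799268, r_b2 = 31.225482
tip radii: r_a1 = 43.750000, r_a2 = 36.750000
no profile shift: α' = α, a' = a
action lengths: √(r_a1²−r_b1²) = 22.029023, √(r_a2²−r_b2²) = 19.378642
base pitch p_b = π·m·cos α = 10.326078
CR = (22.029023 + 19.378642 − 73.500000·sin 20.09700°)/10.326078 = 1.564223
contact ratio ≈ 1.5642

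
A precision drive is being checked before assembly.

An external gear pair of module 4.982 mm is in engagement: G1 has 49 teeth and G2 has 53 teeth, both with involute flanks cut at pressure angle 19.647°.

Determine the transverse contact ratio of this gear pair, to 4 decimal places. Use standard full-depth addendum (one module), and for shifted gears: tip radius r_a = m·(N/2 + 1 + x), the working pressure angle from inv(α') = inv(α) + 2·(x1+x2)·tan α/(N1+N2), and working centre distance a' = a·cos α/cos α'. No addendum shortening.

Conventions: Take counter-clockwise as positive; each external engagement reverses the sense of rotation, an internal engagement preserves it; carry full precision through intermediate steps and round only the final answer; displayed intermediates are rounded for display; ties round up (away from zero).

class = single-mesh tooth geometry [involute pair 49T × 53T, m = 4.982]
base radii: r_b1 = 114.952965, r_b2 = 124.336880
tip radii: r_a1 = 127.041000, r_a2 = 137.005000
no profile shift: α' = α, a' = a
action lengths: √(r_a1²−r_b1²) = 54.085410, √(r_a2²−r_b2²) = 57.538772
base pitch p_b = π·m·cos α = 14.740220
CR = (54.085410 + 57.538772 − 254.082000·sin 19.64700°)/14.740220 = 1.777155
contact ratio ≈ 1.7772

1.7772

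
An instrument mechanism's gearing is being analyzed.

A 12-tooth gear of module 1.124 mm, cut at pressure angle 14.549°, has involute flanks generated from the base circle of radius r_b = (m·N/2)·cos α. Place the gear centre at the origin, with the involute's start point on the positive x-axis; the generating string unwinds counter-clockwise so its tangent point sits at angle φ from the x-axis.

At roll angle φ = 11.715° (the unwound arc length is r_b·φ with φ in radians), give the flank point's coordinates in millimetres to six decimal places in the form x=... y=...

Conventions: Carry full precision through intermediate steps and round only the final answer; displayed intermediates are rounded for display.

topology: single-mesh involute geometry — m = 1.124, N = 12
pitch radius r_p = m·N/2 = 1.124·12/2 = 6.744000
base radius r_b = r_p·cos α = 6.744000·cos 14.549° = 6.527741
roll angle φ = 11.715° = 0.20446532 rad
x = r_b·(cos φ + φ·sin φ) = 6.662768
y = r_b·(sin φ − φ·cos φ) = 0.018522

x=6.662768 y=0.018522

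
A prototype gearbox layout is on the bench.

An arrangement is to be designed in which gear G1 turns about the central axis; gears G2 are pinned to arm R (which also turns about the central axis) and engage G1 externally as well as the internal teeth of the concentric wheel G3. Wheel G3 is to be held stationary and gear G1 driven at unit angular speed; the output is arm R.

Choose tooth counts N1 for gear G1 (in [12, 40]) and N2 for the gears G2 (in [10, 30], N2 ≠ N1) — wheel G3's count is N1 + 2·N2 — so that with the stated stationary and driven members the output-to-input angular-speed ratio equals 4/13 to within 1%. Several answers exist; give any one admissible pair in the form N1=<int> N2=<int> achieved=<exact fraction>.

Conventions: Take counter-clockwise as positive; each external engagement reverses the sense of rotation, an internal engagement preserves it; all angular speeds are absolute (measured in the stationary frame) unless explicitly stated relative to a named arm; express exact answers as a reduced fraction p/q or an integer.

N1=16 N2=10 achieved=4/13

planetary set to be sized for 4/13 (Willis relation)
Willis with ω_ring = 0: ω_arm/ω_sun = N1/(N1+N3); set equal to 4/13  ⇒  N3/N1 = 1/(4/13) − 1 = 9/4
N3 = N1 + 2·N2  ⇒  N2/N1 = (N3/N1 − 1)/2 = (9/4 − 1)/2 = 5/8
smallest multiple with N1 ≥ 12 and N2 ≥ 10: k = 2  ⇒  N1 = 2·8 = 16, N2 = 2·5 = 10 (N1 ≤ 40, N2 ≤ 30, N2 ≠ N1 ✓), N3 = 16 + 2·10 = 36
check: N1/(N1+N3) with N1 = 16, N3 = 36 gives 4/13; |achieved − target| = 0 ≤ 1/325 ✓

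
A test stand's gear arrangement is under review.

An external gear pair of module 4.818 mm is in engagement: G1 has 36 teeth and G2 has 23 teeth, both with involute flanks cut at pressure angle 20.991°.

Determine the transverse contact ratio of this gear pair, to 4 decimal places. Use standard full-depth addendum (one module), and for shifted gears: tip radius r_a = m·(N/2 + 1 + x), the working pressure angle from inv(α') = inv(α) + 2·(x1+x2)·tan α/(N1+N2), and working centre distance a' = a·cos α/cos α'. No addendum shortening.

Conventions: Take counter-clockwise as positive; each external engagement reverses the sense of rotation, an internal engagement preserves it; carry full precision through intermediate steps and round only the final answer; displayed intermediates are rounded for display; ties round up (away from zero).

1.6016

recognized (one external pair, fixed centres): single-mesh tooth geometry, m = 4.818, N1 = 36, N2 = 23
base radii: r_b1 = 80.968710, r_b2 = 51.730009
tip radii: r_a1 = 91.542000, r_a2 = 60.225000
no profile shift: α' = α, a' = a
action lengths: √(r_a1²−r_b1²) = 42.708381, √(r_a2²−r_b2²) = 30.839209
base pitch p_b = π·m·cos α = 14.131706
CR = (42.708381 + 30.839209 − 142.131000·sin 20.99100°)/14.131706 = 1.601593
contact ratio ≈ 1.6016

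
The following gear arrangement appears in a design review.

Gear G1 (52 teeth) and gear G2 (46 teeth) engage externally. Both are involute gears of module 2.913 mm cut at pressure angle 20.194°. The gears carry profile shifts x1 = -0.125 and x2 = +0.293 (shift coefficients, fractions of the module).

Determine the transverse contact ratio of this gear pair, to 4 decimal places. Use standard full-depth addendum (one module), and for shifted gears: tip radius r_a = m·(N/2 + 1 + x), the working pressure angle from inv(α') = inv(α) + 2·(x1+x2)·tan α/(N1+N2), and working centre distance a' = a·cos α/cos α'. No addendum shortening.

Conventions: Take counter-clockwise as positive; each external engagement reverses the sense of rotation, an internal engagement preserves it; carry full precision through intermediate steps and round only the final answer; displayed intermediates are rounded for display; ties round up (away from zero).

class = single-mesh tooth geometry [involute pair 52T × 46T, m = 2.913]
base radii: r_b1 = 71.082323, r_b2 = 62.880516
tip radii: r_a1 = 78.286875, r_a2 = 70.765509
inv(α') = inv(20.194°) + 2·(-0.125+0.293)·tan α/(52+46) = 0.01661874  ⇒  α' = 20.71339°
a' = a·cos α / cos α' = 142.7370·cos 20.194°/cos 20.71339° = 143.220403
action lengths: √(r_a1²−r_b1²) = 32.804545, √(r_a2²−r_b2²) = 32.462254
base pitch p_b = π·m·cos α = 8.588912
CR = (32.804545 + 32.462254 − 143.220403·sin 20.71339°)/8.588912 = 1.701111
contact ratio ≈ 1.7011

1.7011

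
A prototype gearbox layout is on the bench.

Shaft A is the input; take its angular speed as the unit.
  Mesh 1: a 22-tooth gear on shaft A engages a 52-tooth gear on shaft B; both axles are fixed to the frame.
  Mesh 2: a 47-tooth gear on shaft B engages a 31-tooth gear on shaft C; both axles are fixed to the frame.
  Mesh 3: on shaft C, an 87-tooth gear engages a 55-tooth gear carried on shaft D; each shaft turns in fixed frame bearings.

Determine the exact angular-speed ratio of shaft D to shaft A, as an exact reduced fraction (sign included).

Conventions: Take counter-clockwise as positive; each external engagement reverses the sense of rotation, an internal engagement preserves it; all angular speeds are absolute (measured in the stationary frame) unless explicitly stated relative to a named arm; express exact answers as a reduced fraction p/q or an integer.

class = fixed-axis compound train [3 meshes; 3 ratios multiply, 3 sense flips]
mesh 1 [22T→52T]: running ratio 11/26, sense −
mesh 2 [47T→31T]: running ratio 517/806, sense +
mesh 3 [87T→55T]: running ratio 4089/4030, sense −
ω_out/ω_in = -4089/4030

-4089/4030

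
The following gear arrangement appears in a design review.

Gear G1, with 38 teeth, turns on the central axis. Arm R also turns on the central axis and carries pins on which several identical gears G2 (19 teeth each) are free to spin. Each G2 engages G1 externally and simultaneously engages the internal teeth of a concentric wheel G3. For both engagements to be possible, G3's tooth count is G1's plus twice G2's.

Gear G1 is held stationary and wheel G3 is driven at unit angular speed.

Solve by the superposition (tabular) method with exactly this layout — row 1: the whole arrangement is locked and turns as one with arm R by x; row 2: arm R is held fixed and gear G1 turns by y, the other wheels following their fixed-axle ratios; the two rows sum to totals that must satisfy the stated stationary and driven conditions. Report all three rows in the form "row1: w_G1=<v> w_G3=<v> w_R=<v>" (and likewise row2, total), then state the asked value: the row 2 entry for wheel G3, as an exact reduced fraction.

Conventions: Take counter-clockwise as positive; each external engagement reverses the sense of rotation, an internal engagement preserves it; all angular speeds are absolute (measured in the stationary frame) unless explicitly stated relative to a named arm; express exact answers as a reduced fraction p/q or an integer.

planetary set (38T centre, 19T on arm, 76T internal) — Willis relation
row 1 (train locked, turned with arm): all members turn x
row 2: sun turns y, ring = −(38/76)·y, arm 0
boundary: total ω_sun = x + y = 0 and total ω_ring = x − (38/76)·y = 1  ⇒  y = -2/3, x = 2/3
row 2 ring = −(38/76)·(-2/3) = 1/3
totals (row 1 + row 2): sun 2/3 + (-2/3) = 0, ring 2/3 + 1/3 = 1, arm 2/3 + 0 = 2/3
asked cell (row2, ring) = 1/3

row1: w_G1=2/3 w_G3=2/3 w_R=2/3
row2: w_G1=-2/3 w_G3=1/3 w_R=0
total: w_G1=0 w_G3=1 w_R=2/3
asked value: 1/3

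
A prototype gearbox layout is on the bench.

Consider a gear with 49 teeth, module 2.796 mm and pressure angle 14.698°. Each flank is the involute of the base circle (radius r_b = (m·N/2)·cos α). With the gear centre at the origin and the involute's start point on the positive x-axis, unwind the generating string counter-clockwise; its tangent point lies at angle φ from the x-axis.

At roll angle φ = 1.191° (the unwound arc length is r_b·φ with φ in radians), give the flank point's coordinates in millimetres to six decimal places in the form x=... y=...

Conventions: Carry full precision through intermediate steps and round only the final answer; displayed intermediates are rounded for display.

x=66.274696 y=0.000198

topology: single-mesh involute geometry — m = 2.796, N = 49
pitch radius r_p = m·N/2 = 2.796·49/2 = 68.502000
base radius r_b = r_p·cos α = 68.502000·cos 14.698° = 66.260382
roll angle φ = 1.191° = 0.02078687 rad
x = r_b·(cos φ + φ·sin φ) = 66.274696
y = r_b·(sin φ − φ·cos φ) = 0.000198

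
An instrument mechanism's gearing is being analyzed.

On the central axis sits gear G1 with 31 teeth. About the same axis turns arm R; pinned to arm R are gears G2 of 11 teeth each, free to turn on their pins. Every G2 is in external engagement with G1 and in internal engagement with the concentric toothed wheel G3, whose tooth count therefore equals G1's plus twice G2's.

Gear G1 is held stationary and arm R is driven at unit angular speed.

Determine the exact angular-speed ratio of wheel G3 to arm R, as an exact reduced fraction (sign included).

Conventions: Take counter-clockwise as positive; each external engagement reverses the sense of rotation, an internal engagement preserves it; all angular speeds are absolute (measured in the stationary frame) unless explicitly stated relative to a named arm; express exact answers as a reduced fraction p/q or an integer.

recognized (axles ride arm R): planetary set, 31/11/53 teeth
ring teeth: 31 + 2·11 = 53
31(ω_sun−ω_arm) = −53(ω_ring−ω_arm),  ω_sun = 0, ω_arm = 1
ω_ring = 1 − (31/53)(0−1) = 84/53
ω_out/ω_in = 84/53

84/53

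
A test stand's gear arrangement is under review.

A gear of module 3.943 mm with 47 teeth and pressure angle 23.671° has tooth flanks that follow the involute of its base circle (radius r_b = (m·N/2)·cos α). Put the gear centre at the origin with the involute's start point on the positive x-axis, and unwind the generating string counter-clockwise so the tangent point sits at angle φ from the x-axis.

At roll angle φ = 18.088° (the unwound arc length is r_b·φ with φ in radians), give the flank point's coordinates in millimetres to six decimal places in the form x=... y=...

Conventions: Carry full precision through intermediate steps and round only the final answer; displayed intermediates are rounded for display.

single-mesh involute tooth geometry (47T wheel at module 3.943)
pitch radius r_p = m·N/2 = 3.943·47/2 = 92.660500
base radius r_b = r_p·cos α = 92.660500·cos 23.671° = 84.864594
roll angle φ = 18.088° = 0.31569516 rad
x = r_b·(cos φ + φ·sin φ) = 88.988756
y = r_b·(sin φ − φ·cos φ) = 0.881200

x=88.988756 y=0.881200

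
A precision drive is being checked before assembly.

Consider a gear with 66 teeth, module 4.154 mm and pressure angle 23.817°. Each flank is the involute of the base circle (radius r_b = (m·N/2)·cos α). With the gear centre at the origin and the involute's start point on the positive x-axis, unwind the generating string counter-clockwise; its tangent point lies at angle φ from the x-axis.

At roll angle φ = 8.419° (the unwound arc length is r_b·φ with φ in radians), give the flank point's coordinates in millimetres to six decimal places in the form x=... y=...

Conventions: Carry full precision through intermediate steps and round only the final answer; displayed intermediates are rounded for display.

x=126.754635 y=0.132337

single-mesh involute tooth geometry (66T wheel at module 4.154)
pitch radius r_p = m·N/2 = 4.154·66/2 = 137.082000
base radius r_b = r_p·cos α = 137.082000·cos 23.817° = 125.408082
roll angle φ = 8.419° = 0.14693927 rad
x = r_b·(cos φ + φ·sin φ) = 126.754635
y = r_b·(sin φ − φ·cos φ) = 0.132337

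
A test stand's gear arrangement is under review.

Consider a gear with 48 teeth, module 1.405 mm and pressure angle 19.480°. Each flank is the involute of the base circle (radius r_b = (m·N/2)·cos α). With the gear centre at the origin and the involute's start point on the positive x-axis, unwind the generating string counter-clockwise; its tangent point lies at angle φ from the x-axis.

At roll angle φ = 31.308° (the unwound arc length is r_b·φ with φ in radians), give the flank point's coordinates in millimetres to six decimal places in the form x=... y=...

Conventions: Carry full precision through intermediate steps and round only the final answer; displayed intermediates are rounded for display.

topology: single-mesh involute geometry — m = 1.405, N = 48
pitch radius r_p = m·N/2 = 1.405·48/2 = 33.720000
base radius r_b = r_p·cos α = 33.720000·cos 19.480° = 31.789798
roll angle φ = 31.308° = 0.54642768 rad
x = r_b·(cos φ + φ·sin φ) = 36.187316
y = r_b·(sin φ − φ·cos φ) = 1.677805

x=36.187316 y=1.677805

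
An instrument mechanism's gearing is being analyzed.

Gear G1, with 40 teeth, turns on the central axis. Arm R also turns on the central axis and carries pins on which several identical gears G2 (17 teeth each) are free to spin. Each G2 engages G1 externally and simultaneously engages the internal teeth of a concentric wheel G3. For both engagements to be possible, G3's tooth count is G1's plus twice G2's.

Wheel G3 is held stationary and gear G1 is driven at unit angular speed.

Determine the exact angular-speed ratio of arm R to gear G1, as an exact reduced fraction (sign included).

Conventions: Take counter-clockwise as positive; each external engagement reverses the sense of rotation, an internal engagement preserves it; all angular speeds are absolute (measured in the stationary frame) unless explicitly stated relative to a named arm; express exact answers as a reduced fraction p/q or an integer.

20/57

recognized (axles ride arm R): planetary set, 40/17/74 teeth
ring teeth: 40 + 2·17 = 74
40(ω_sun−ω_arm) = −74(ω_ring−ω_arm),  ω_ring = 0, ω_sun = 1
40(1−ω_arm) = −74(0−ω_arm)  ⇒  114·ω_arm = 40  ⇒  ω_arm = 20/57
ω_out/ω_in = 20/57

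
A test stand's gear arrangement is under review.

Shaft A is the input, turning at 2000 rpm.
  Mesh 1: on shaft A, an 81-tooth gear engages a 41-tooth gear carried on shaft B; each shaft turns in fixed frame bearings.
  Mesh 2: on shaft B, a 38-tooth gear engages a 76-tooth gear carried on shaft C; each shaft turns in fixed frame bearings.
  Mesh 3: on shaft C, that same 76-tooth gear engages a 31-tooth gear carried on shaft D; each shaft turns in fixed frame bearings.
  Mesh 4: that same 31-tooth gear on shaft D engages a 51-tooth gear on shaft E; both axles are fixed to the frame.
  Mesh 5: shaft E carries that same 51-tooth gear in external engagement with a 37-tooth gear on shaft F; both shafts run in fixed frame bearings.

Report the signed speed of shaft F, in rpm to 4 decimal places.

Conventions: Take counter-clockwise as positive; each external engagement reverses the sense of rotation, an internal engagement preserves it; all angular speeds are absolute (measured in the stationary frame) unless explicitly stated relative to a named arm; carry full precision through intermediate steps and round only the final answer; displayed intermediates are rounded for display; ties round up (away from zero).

recognized (6 fixed axles, 5 meshes): fixed-axis compound train
mesh 1 [81T→41T]: ω = 2000.0000×81/41 = 3951.2195 rpm, sense flips to −
mesh 2 [38T→76T]: ω = 3951.2195×38/76 = 1975.6098 rpm, sense flips to +
mesh 3 [76T→31T]: ω = 1975.6098×76/31 = 4843.4304 rpm, sense flips to −
mesh 4 [31T→51T]: ω = 4843.4304×31/51 = 2944.0459 rpm, sense flips to +
mesh 5 [51T→37T]: ω = 2944.0459×51/37 = 4058.0092 rpm, sense flips to −
signed output speed = -4058.0092 rpm

-4058.0092 rpm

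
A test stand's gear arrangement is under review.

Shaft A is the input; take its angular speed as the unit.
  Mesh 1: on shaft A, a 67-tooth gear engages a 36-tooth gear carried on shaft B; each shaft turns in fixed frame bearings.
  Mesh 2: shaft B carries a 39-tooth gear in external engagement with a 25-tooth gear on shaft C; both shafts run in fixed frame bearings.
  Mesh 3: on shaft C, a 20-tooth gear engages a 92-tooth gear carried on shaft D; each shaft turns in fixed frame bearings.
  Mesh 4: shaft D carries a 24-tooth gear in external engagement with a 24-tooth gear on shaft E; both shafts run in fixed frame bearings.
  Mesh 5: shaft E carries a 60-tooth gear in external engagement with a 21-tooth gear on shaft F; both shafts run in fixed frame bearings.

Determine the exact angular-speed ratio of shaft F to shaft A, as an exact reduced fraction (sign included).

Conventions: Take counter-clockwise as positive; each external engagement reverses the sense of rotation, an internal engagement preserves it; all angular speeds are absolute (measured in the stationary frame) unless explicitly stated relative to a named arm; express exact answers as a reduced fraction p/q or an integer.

-871/483

class = fixed-axis compound train [5 meshes; 5 ratios multiply, 5 sense flips]
mesh 1 [67T→36T]: running ratio 67/36, sense −
mesh 2 [39T→25T]: running ratio 871/300, sense +
mesh 3 [20T→92T]: running ratio 871/1380, sense −
mesh 4 [24T→24T]: running ratio 871/1380, sense +
mesh 5 [60T→21T]: running ratio 871/483, sense −
ω_out/ω_in = -871/483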